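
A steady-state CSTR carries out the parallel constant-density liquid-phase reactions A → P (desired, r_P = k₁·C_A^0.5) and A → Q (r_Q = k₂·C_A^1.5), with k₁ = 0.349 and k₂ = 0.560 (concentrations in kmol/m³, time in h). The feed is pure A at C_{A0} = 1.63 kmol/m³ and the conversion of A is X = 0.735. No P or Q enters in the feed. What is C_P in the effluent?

0.708 kmol/m³

Exit C_A = C_{A0}(1−X) = 1.63×0.265 = 0.4320 kmol/m³.
In a CSTR the entire volume is at exit conditions, so r_P = 0.349×0.4320^0.5 = 0.2294 and r_Q = 0.560×0.4320^1.5 = 0.1590.
Fraction of consumed A going to P: r_P/(r_P+r_Q) = 0.5906.
C_P = 0.5906·C_{A0}·X = 0.5906×1.63×0.735 = 0.708 kmol/m³.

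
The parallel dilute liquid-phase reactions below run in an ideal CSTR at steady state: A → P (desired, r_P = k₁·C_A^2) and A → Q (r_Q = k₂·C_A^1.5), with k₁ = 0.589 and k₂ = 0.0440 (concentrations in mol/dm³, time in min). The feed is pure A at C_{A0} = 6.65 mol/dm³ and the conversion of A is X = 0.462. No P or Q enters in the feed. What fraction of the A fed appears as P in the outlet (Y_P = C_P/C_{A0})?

Exit C_A = C_{A0}(1−X) = 6.65×0.538 = 3.578 mol/dm³.
Rates in a CSTR are evaluated at the outlet concentration: r_P = 0.589×3.578^2 = 7.539, r_Q = 0.0440×3.578^1.5 = 0.2978.
Fraction of consumed A going to P: r_P/(r_P+r_Q) = 0.9620.
C_P = 0.9620·C_{A0}·X = 0.9620×6.65×0.462 = 2.96 mol/dm³; Y_P = C_P/C_{A0} = 0.444.

0.444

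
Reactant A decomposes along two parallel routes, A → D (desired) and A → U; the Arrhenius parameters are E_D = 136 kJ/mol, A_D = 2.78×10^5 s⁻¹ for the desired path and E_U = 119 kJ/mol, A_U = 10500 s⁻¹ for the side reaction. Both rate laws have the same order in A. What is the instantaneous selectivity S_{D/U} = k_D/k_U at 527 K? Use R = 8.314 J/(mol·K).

Since both paths have the same order in A, the concentration cancels and S_{D/U} = k_D/k_U = (A_D/A_U)·exp[(E_U−E_D)/(RT)].
(E_U−E_D)/(RT) = (119−136)×10³/(8.314×527) = -17000/4381 = -3.880.
k_D/k_U = (2.78×10^5/10500)·exp(-3.880) = 26.48 × 0.02065 = 0.547.
Since E_D > E_U, raising the temperature improves selectivity toward D.

0.547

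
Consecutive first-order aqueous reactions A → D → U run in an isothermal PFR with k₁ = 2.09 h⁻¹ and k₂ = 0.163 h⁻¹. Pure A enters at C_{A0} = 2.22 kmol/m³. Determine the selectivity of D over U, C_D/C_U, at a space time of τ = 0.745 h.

The intermediate concentration in a first-order A→B→C sequence is C_D = k₁C_{A0}(e^(−k₁τ) − e^(−k₂τ))/(k₂−k₁).
e^(−k₁τ) = e^(−2.09×0.745) = e^(−1.557) = 0.2108; e^(−k₂τ) = e^(−0.1214) = 0.8856.
C_D = 2.09×2.22/(0.163−2.09) × (0.2108−0.8856) = (-2.408)×(-0.6749) = 1.625 kmol/m³.
C_A = C_{A0}e^(−k₁τ) = 0.4679 kmol/m³, so C_U = C_{A0}−C_A−C_D = 0.1271 kmol/m³; C_D/C_U = 12.8.

12.8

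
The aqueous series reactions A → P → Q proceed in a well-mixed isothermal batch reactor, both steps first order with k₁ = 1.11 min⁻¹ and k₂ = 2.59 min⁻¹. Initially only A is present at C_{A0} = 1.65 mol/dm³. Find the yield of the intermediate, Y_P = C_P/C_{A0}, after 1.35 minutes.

For first-order series with pure A initially, C_P(t) = k₁C_{A0}/(k₂−k₁)·(e^(−k₁t) − e^(−k₂t)).
e^(−k₁t) = e^(−1.11×1.35) = e^(−1.499) = 0.2235; e^(−k₂t) = e^(−3.497) = 0.03030.
C_P = 1.11×1.65/(2.59−1.11) × (0.2235−0.03030) = 1.238×0.1932 = 0.2390 mol/dm³.
Y_P = C_P/C_{A0} = 0.2390/1.65 = 0.145.

0.145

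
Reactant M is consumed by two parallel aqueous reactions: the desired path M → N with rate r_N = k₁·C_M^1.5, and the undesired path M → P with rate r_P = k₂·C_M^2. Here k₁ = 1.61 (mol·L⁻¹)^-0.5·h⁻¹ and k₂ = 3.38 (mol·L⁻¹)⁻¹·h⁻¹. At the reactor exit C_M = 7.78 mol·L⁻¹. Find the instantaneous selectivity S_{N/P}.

0.171

S_{N/P} = r_N/r_P = (k₁·C_M^1.5)/(k₂·C_M^2) = (k₁/k₂)·C_M^-0.5.
= (1.61×7.780^1.5) / (3.38×7.780^2) = 34.94/204.6 = 0.171.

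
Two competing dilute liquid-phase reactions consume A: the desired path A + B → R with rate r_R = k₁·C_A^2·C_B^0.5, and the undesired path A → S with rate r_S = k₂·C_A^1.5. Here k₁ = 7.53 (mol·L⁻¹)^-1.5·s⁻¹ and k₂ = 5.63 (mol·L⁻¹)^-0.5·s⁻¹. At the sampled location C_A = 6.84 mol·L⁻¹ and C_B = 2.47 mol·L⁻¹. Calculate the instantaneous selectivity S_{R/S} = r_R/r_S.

5.50

S_{R/S} = r_R/r_S = (k₁·C_A^2·C_B^0.5)/(k₂·C_A^1.5) = (k₁/k₂)·C_A^0.5·C_B^0.5.
= (7.53×6.840^2×2.470^0.5) / (5.63×6.840^1.5) = 553.7/100.7 = 5.50.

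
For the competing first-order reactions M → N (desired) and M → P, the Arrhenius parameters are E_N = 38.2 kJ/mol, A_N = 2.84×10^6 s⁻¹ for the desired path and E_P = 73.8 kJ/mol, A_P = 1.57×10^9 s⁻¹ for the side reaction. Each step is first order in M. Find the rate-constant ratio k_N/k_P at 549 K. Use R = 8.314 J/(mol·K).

With equal orders, S_{N/P} = k_N/k_P = (A_N/A_P)·exp[(E_P−E_N)/(RT)].
(E_P−E_N)/(RT) = (73.8−38.2)×10³/(8.314×549) = 35600/4564 = 7.800.
k_N/k_P = (2.84×10^6/1.57×10^9)·exp(7.800) = 0.001809 × 2439 = 4.41.
Since E_N < E_P, lowering the temperature improves selectivity toward N.

4.41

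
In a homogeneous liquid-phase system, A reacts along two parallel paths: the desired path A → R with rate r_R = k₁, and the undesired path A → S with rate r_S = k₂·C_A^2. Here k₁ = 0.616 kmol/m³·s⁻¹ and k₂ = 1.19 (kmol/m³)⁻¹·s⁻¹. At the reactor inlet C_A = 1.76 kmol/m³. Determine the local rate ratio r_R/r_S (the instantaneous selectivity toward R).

S_{R/S} = r_R/r_S = (k₁)/(k₂·C_A^2) = (k₁/k₂)·C_A^-2.
= (0.616) / (1.19×1.760^2) = 0.6160/3.686 = 0.167.

0.167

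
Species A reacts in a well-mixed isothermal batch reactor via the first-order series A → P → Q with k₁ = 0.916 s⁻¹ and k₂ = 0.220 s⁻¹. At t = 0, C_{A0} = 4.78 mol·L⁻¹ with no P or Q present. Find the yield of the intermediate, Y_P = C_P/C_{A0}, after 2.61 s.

The intermediate concentration in a first-order A→B→C sequence is C_P = k₁C_{A0}(e^(−k₁t) − e^(−k₂t))/(k₂−k₁).
e^(−k₁t) = e^(−0.916×2.61) = e^(−2.391) = 0.09156; e^(−k₂t) = e^(−0.5742) = 0.5632.
C_P = 0.916×4.78/(0.220−0.916) × (0.09156−0.5632) = (-6.291)×(-0.4716) = 2.967 mol·L⁻¹.
Y_P = C_P/C_{A0} = 2.967/4.78 = 0.621.

0.621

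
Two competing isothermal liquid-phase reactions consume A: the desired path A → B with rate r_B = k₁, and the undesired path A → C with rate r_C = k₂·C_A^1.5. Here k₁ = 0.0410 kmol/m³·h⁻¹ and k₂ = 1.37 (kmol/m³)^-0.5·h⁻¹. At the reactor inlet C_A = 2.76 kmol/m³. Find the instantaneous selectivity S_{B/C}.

S_{B/C} = r_B/r_C = (k₁)/(k₂·C_A^1.5) = (k₁/k₂)·C_A^-1.5.
= (0.0410) / (1.37×2.760^1.5) = 0.04100/6.282 = 0.00653.
The undesired path is higher order in A, so low C_A (CSTR or dilute feed) favours B.

0.00653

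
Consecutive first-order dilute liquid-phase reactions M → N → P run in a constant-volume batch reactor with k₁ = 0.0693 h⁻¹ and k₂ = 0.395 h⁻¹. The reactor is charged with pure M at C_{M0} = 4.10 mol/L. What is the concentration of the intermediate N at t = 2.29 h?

Solving the coupled first-order balances gives C_N(t) = [k₁/(k₂−k₁)]·C_{M0}·(e^(−k₁t) − e^(−k₂t)).
e^(−k₁t) = e^(−0.0693×2.29) = e^(−0.1587) = 0.8533; e^(−k₂t) = e^(−0.9046) = 0.4047.
C_N = 0.0693×4.10/(0.395−0.0693) × (0.8533−0.4047) = 0.8724×0.4485 = 0.3913 mol/L.

0.391 mol/L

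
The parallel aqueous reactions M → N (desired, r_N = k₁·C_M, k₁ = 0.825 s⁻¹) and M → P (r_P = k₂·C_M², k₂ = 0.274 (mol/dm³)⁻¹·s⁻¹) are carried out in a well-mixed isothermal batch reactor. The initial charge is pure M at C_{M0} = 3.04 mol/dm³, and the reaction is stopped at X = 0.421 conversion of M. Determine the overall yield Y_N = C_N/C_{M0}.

C_M = C_{M0}(1−X) = 1.760 mol/dm³.
Along a PFR/batch, dC_N/dC_M = −r_N/(r_N+r_P) = −k₁/(k₁+k₂·C_M).
Integrating from C_{M0} to C_M: C_N = (0.825/0.274)·ln[(0.825+0.274·3.04)/(0.825+0.274·1.76)] = 3.011·ln(1.658/1.307) = 0.7155 mol/dm³.
Y_N = C_N/C_{M0} = 0.7155/3.04 = 0.235.

0.235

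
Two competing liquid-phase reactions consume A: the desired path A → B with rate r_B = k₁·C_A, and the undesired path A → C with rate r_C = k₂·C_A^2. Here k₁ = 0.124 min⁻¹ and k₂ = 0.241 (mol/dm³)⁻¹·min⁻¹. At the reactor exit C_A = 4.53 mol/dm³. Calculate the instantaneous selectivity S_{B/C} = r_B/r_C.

S_{B/C} = r_B/r_C = (k₁·C_A)/(k₂·C_A^2) = (k₁/k₂)·C_A⁻¹.
= (0.124×4.530) / (0.241×4.530^2) = 0.5617/4.946 = 0.114.
The undesired path is higher order in A, so low C_A (CSTR or dilute feed) favours B.

0.114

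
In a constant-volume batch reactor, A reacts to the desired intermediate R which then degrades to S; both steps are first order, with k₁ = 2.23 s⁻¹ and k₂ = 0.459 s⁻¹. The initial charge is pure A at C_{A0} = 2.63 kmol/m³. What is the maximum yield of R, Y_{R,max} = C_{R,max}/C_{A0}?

0.664

At the optimum, C_{R,max}/C_{A0} = (k₁/k₂)^[k₂/(k₂−k₁)].
= (2.23/0.459)^(0.459/(0.459−2.23)) = (4.858)^(-0.2592) = 0.6639.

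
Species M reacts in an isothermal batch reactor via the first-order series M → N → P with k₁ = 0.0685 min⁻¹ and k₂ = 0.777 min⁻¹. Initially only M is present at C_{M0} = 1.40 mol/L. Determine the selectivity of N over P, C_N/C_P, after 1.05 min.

The intermediate concentration in a first-order A→B→C sequence is C_N = k₁C_{M0}(e^(−k₁t) − e^(−k₂t))/(k₂−k₁).
e^(−k₁t) = e^(−0.0685×1.05) = e^(−0.07193) = 0.9306; e^(−k₂t) = e^(−0.8159) = 0.4423.
C_N = 0.0685×1.40/(0.777−0.0685) × (0.9306−0.4423) = 0.1354×0.4883 = 0.06610 mol/L.
C_M = C_{M0}e^(−k₁t) = 1.303 mol/L, so C_P = C_{M0}−C_M−C_N = 0.03106 mol/L; C_N/C_P = 2.13.

2.13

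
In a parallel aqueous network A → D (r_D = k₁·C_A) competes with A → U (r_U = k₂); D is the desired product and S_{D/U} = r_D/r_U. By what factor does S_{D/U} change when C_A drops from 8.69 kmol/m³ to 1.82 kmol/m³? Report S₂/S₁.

0.209

S_{D/U} = (k₁/k₂)·C_A, so S₂/S₁ = (C_{A,2}/C_{A,1}).
= 1.82/8.69 = 0.209.
Selectivity toward D falls as C_A falls — high-concentration operation is favoured.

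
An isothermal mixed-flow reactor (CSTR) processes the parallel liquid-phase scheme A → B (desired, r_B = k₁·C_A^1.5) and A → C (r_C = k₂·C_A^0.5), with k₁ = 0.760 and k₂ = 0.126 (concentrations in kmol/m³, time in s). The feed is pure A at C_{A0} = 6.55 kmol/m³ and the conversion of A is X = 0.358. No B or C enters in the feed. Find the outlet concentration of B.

2.26 kmol/m³

Exit C_A = C_{A0}(1−X) = 6.55×0.642 = 4.205 kmol/m³.
In a CSTR the entire volume is at exit conditions, so r_B = 0.760×4.205^1.5 = 6.554 and r_C = 0.126×4.205^0.5 = 0.2584.
Fraction of consumed A going to B: r_B/(r_B+r_C) = 0.9621.
C_B = 0.9621·C_{A0}·X = 0.9621×6.55×0.358 = 2.26 kmol/m³.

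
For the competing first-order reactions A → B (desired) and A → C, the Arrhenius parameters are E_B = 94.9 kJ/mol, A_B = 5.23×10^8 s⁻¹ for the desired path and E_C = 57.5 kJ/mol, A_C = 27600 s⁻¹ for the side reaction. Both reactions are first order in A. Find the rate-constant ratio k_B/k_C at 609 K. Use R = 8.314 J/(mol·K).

Since both paths have the same order in A, the concentration cancels and S_{B/C} = k_B/k_C = (A_B/A_C)·exp[(E_C−E_B)/(RT)].
(E_C−E_B)/(RT) = (57.5−94.9)×10³/(8.314×609) = -37400/5063 = -7.387.
k_B/k_C = (5.23×10^8/27600)·exp(-7.387) = 18949 × 6.195×10^-4 = 11.7.
Since E_B > E_C, raising the temperature improves selectivity toward B.

11.7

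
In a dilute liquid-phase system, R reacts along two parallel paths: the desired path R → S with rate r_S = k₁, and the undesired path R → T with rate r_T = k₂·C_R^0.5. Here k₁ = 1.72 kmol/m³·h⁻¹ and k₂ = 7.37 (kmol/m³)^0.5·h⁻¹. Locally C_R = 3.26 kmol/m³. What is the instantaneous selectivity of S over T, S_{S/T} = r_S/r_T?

S_{S/T} = r_S/r_T = (k₁)/(k₂·C_R^0.5) = (k₁/k₂)·C_R^-0.5.
= (1.72) / (7.37×3.260^0.5) = 1.720/13.31 = 0.129.
The undesired path is higher order in R, so low C_R (CSTR or dilute feed) favours S.

0.129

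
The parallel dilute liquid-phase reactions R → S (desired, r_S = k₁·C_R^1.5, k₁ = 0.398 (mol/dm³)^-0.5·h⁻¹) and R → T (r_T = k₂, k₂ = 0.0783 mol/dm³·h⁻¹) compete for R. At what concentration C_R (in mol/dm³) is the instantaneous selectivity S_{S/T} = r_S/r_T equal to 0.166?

S_{S/T} = (k₁/k₂)·C_R^1.5 ⇒ C_R = (S·k₂/k₁)^(1/1.5).
= (0.166×0.0783/0.398)^(0.6667) = (0.03266)^(0.6667) = 0.102 mol/dm³.

0.102 mol/dm³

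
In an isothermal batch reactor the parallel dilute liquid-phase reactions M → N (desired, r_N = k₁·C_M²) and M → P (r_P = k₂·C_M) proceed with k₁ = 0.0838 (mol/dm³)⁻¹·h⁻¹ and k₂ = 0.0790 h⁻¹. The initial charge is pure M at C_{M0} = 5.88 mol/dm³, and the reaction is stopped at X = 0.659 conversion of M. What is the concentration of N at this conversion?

C_M = C_{M0}(1−X) = 2.005 mol/dm³.
Along a PFR/batch, dC_P/dC_M = −r_P/(r_N+r_P) = −k₂/(k₂+k₁·C_M).
Integrating from C_{M0} to C_M: C_P = (0.0790/0.0838)·ln[(0.0790+0.0838·5.88)/(0.0790+0.0838·2.01)] = 0.9427·ln(0.5717/0.2470) = 0.7911 mol/dm³.
Then C_N = (C_{M0}−C_M) − C_P = 3.875 − 0.7911 = 3.084 mol/dm³.

3.08 mol/dm³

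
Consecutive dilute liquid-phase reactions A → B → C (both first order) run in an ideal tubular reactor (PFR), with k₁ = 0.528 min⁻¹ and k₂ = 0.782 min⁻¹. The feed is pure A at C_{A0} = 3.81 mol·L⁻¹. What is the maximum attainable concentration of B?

At the optimum, C_{B,max}/C_{A0} = (k₁/k₂)^[k₂/(k₂−k₁)].
= (0.528/0.782)^(0.782/(0.782−0.528)) = (0.6752)^(3.079) = 0.2984.
C_{B,max} = 0.2984×3.81 = 1.14 mol·L⁻¹.

1.14 mol·L⁻¹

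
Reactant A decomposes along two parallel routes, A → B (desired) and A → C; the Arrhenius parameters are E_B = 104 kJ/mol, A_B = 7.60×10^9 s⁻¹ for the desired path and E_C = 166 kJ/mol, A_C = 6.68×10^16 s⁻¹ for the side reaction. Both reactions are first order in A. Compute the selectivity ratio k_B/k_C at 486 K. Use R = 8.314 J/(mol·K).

0.525

k_B/k_C = (A_B/A_C)·exp[−(E_B−E_C)/(RT)] = (A_B/A_C)·exp[(E_C−E_B)/(RT)].
(E_C−E_B)/(RT) = (166−104)×10³/(8.314×486) = 62000/4041 = 15.34.
k_B/k_C = (7.60×10^9/6.68×10^16)·exp(15.34) = 1.138×10^-7 × 4.612×10^6 = 0.525.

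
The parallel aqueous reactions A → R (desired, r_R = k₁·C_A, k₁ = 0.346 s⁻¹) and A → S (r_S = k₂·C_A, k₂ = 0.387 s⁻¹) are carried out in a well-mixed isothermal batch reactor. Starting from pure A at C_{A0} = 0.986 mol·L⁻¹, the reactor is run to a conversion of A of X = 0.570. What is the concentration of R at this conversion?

0.265 mol·L⁻¹

C_A = C_{A0}(1−X) = 0.4240 mol·L⁻¹.
Both paths are first order in A, so the instantaneous fraction to R is constant: dC_R/d(−C_A) = k₁/(k₁+k₂) = 0.4720.
C_R = 0.4720·(C_{A0}−C_A) = 0.4720×0.5620 = 0.265 mol·L⁻¹.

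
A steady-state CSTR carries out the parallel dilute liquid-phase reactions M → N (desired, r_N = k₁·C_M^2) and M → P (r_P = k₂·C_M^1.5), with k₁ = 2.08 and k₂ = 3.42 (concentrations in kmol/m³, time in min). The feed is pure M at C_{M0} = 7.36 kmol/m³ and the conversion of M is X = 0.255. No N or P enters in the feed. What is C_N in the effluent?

Exit C_M = C_{M0}(1−X) = 7.36×0.745 = 5.483 kmol/m³.
In a CSTR the entire volume is at exit conditions, so r_N = 2.08×5.483^2 = 62.54 and r_P = 3.42×5.483^1.5 = 43.91.
Fraction of consumed M going to N: r_N/(r_N+r_P) = 0.5875.
C_N = 0.5875·C_{M0}·X = 0.5875×7.36×0.255 = 1.10 kmol/m³.

1.10 kmol/m³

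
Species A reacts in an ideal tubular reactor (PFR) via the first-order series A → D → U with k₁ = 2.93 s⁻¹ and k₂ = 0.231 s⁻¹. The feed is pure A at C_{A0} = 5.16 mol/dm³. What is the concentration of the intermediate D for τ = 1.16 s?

For first-order series with pure A initially, C_D(τ) = k₁C_{A0}/(k₂−k₁)·(e^(−k₁τ) − e^(−k₂τ)).
e^(−k₁τ) = e^(−2.93×1.16) = e^(−3.399) = 0.03341; e^(−k₂τ) = e^(−0.2680) = 0.7649.
C_D = 2.93×5.16/(0.231−2.93) × (0.03341−0.7649) = (-5.602)×(-0.7315) = 4.098 mol/dm³.

4.10 mol/dm³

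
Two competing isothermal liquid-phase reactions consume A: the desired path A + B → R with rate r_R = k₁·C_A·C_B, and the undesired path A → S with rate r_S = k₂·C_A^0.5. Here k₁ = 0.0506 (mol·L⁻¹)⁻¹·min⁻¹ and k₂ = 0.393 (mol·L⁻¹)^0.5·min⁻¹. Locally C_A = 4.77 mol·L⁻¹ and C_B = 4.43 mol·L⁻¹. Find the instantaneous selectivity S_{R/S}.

1.25

S_{R/S} = r_R/r_S = (k₁·C_A·C_B)/(k₂·C_A^0.5) = (k₁/k₂)·C_A^0.5·C_B.
= (0.0506×4.770×4.430) / (0.393×4.770^0.5) = 1.069/0.8583 = 1.25.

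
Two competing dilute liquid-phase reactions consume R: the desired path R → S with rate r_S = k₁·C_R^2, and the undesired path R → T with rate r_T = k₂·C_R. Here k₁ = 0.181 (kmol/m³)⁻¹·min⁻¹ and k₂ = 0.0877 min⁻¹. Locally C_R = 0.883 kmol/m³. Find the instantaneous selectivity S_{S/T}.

S_{S/T} = r_S/r_T = (k₁·C_R^2)/(k₂·C_R) = (k₁/k₂)·C_R.
= (0.181×0.8830^2) / (0.0877×0.8830) = 0.1411/0.07744 = 1.82.
Since the desired path is higher order in R, keeping C_R high (PFR or concentrated feed) favours S.

1.82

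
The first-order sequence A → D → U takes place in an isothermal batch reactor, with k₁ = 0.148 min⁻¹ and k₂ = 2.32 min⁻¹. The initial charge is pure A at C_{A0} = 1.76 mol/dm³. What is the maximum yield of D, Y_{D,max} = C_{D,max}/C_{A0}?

For a first-order series the maximum intermediate yield is C_{D,max}/C_{A0} = (k₁/k₂)^[k₂/(k₂−k₁)].
= (0.148/2.32)^(2.32/(2.32−0.148)) = (0.06379)^(1.068) = 0.05288.

0.0529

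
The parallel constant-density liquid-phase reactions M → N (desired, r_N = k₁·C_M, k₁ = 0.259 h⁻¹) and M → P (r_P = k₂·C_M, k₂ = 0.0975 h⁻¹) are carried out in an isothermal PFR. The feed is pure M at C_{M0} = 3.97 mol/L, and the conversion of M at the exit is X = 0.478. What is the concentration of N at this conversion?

1.38 mol/L

C_M = C_{M0}(1−X) = 2.072 mol/L.
Both paths are first order in M, so the instantaneous fraction to N is constant: dC_N/d(−C_M) = k₁/(k₁+k₂) = 0.7265.
C_N = 0.7265·(C_{M0}−C_M) = 0.7265×1.898 = 1.38 mol/L.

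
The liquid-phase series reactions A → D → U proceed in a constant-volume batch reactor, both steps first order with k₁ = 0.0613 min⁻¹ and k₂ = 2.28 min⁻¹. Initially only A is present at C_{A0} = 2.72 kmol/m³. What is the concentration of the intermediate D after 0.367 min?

0.0409 kmol/m³

For first-order series with pure A initially, C_D(t) = k₁C_{A0}/(k₂−k₁)·(e^(−k₁t) − e^(−k₂t)).
e^(−k₁t) = e^(−0.0613×0.367) = e^(−0.02250) = 0.9778; e^(−k₂t) = e^(−0.8368) = 0.4331.
C_D = 0.0613×2.72/(2.28−0.0613) × (0.9778−0.4331) = 0.07515×0.5446 = 0.04093 kmol/m³.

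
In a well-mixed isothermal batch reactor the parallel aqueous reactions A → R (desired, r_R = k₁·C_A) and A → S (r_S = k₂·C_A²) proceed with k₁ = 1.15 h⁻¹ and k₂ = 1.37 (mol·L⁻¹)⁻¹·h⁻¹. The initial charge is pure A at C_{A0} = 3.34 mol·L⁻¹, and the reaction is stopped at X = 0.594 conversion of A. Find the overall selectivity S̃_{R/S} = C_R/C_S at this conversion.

0.374

C_A = C_{A0}(1−X) = 1.356 mol·L⁻¹.
Along a PFR/batch, dC_R/dC_A = −r_R/(r_R+r_S) = −k₁/(k₁+k₂·C_A).
Integrating from C_{A0} to C_A: C_R = (1.15/1.37)·ln[(1.15+1.37·3.34)/(1.15+1.37·1.36)] = 0.8394·ln(5.726/3.008) = 0.5404 mol·L⁻¹.
C_S = (C_{A0}−C_A)−C_R = 1.444 mol·L⁻¹; S̃_{R/S} = 0.5404/1.444 = 0.374.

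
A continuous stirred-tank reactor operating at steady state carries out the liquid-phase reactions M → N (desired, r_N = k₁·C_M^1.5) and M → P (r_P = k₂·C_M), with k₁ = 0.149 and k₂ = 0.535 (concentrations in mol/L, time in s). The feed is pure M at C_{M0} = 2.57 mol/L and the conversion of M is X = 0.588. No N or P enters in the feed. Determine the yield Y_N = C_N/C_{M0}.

0.131

Exit C_M = C_{M0}(1−X) = 2.57×0.412 = 1.059 mol/L.
In a CSTR the entire volume is at exit conditions, so r_N = 0.149×1.059^1.5 = 0.1623 and r_P = 0.535×1.059 = 0.5665.
Fraction of consumed M going to N: r_N/(r_N+r_P) = 0.2227.
C_N = 0.2227·C_{M0}·X = 0.2227×2.57×0.588 = 0.337 mol/L; Y_N = C_N/C_{M0} = 0.131.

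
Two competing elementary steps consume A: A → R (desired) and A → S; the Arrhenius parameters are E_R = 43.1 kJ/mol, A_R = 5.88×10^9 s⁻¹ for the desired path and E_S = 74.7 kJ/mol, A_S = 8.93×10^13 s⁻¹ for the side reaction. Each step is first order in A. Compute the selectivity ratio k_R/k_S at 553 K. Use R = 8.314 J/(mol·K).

With equal orders, S_{R/S} = k_R/k_S = (A_R/A_S)·exp[(E_S−E_R)/(RT)].
(E_S−E_R)/(RT) = (74.7−43.1)×10³/(8.314×553) = 31600/4598 = 6.873.
k_R/k_S = (5.88×10^9/8.93×10^13)·exp(6.873) = 6.585×10^-5 × 965.9 = 0.0636.
Since E_R < E_S, lowering the temperature improves selectivity toward R.

0.0636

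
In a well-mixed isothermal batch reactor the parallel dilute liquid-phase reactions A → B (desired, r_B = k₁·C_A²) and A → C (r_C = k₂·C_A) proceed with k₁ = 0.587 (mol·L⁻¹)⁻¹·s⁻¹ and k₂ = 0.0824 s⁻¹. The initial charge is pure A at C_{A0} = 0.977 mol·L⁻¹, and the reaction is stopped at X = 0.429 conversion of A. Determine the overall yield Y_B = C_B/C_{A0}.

C_A = C_{A0}(1−X) = 0.5579 mol·L⁻¹.
Along a PFR/batch, dC_C/dC_A = −r_C/(r_B+r_C) = −k₂/(k₂+k₁·C_A).
Integrating from C_{A0} to C_A: C_C = (0.0824/0.587)·ln[(0.0824+0.587·0.977)/(0.0824+0.587·0.558)] = 0.1404·ln(0.6559/0.4099) = 0.06600 mol·L⁻¹.
Then C_B = (C_{A0}−C_A) − C_C = 0.4191 − 0.06600 = 0.3531 mol·L⁻¹.
Y_B = C_B/C_{A0} = 0.3531/0.977 = 0.361.

0.361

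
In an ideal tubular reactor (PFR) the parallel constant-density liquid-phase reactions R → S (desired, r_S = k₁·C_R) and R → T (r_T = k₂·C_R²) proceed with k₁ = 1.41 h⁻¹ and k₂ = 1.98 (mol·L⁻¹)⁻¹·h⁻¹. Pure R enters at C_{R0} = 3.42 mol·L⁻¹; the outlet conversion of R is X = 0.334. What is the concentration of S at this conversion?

C_R = C_{R0}(1−X) = 2.278 mol·L⁻¹.
Along a PFR/batch, dC_S/dC_R = −r_S/(r_S+r_T) = −k₁/(k₁+k₂·C_R).
Integrating from C_{R0} to C_R: C_S = (1.41/1.98)·ln[(1.41+1.98·3.42)/(1.41+1.98·2.28)] = 0.7121·ln(8.182/5.920) = 0.2304 mol·L⁻¹.

0.230 mol·L⁻¹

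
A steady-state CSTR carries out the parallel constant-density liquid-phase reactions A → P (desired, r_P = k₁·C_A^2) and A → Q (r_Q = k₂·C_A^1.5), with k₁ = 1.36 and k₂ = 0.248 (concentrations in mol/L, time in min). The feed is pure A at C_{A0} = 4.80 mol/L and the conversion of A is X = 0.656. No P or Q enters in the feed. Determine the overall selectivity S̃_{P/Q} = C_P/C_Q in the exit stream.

Exit C_A = C_{A0}(1−X) = 4.80×0.344 = 1.651 mol/L.
In a CSTR the entire volume is at exit conditions, so r_P = 1.36×1.651^2 = 3.708 and r_Q = 0.248×1.651^1.5 = 0.5262.
Overall selectivity = C_P/C_Q = r_Pτ/(r_Qτ) = r_P/r_Q = 7.05.

7.05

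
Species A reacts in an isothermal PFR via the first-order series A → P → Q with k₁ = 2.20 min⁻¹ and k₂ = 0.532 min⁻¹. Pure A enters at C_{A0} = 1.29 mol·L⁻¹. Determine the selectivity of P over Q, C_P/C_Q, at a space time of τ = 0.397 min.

For first-order series with pure A initially, C_P(τ) = k₁C_{A0}/(k₂−k₁)·(e^(−k₁τ) − e^(−k₂τ)).
e^(−k₁τ) = e^(−2.20×0.397) = e^(−0.8734) = 0.4175; e^(−k₂τ) = e^(−0.2112) = 0.8096.
C_P = 2.20×1.29/(0.532−2.20) × (0.4175−0.8096) = (-1.701)×(-0.3921) = 0.6671 mol·L⁻¹.
C_A = C_{A0}e^(−k₁τ) = 0.5386 mol·L⁻¹, so C_Q = C_{A0}−C_A−C_P = 0.08429 mol·L⁻¹; C_P/C_Q = 7.91.

7.91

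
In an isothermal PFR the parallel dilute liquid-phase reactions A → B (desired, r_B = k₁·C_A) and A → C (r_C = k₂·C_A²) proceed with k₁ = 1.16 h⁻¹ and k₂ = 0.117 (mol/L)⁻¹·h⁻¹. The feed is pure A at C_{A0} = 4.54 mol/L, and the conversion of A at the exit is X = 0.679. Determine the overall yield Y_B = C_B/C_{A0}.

0.524

C_A = C_{A0}(1−X) = 1.457 mol/L.
Along a PFR/batch, dC_B/dC_A = −r_B/(r_B+r_C) = −k₁/(k₁+k₂·C_A).
Integrating from C_{A0} to C_A: C_B = (1.16/0.117)·ln[(1.16+0.117·4.54)/(1.16+0.117·1.46)] = 9.915·ln(1.691/1.331) = 2.378 mol/L.
Y_B = C_B/C_{A0} = 2.378/4.54 = 0.524.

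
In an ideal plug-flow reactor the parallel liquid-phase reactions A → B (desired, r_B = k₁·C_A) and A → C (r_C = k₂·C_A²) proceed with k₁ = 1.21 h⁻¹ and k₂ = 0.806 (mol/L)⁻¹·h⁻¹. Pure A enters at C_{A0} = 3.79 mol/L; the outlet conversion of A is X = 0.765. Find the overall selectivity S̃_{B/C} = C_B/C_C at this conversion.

C_A = C_{A0}(1−X) = 0.8906 mol/L.
Along a PFR/batch, dC_B/dC_A = −r_B/(r_B+r_C) = −k₁/(k₁+k₂·C_A).
Integrating from C_{A0} to C_A: C_B = (1.21/0.806)·ln[(1.21+0.806·3.79)/(1.21+0.806·0.891)] = 1.501·ln(4.265/1.928) = 1.192 mol/L.
C_C = (C_{A0}−C_A)−C_B = 1.707 mol/L; S̃_{B/C} = 1.192/1.707 = 0.698.

0.698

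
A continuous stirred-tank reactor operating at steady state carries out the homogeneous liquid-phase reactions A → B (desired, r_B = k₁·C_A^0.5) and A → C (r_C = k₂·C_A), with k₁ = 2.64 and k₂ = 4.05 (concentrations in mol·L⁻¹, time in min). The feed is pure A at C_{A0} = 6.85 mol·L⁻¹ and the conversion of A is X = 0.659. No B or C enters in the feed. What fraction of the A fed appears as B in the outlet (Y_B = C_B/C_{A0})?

Exit C_A = C_{A0}(1−X) = 6.85×0.341 = 2.336 mol·L⁻¹.
Rates in a CSTR are evaluated at the outlet concentration: r_B = 2.64×2.336^0.5 = 4.035, r_C = 4.05×2.336 = 9.460.
Fraction of consumed A going to B: r_B/(r_B+r_C) = 0.2990.
C_B = 0.2990·C_{A0}·X = 0.2990×6.85×0.659 = 1.35 mol·L⁻¹; Y_B = C_B/C_{A0} = 0.197.

0.197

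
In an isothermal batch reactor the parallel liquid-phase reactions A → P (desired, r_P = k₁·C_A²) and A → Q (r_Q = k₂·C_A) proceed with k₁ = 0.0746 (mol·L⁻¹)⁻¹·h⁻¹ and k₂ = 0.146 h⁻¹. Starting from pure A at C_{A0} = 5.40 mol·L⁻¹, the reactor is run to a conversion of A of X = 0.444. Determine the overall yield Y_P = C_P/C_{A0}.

C_A = C_{A0}(1−X) = 3.002 mol·L⁻¹.
Along a PFR/batch, dC_Q/dC_A = −r_Q/(r_P+r_Q) = −k₂/(k₂+k₁·C_A).
Integrating from C_{A0} to C_A: C_Q = (0.146/0.0746)·ln[(0.146+0.0746·5.40)/(0.146+0.0746·3.00)] = 1.957·ln(0.5488/0.3700) = 0.7718 mol·L⁻¹.
Then C_P = (C_{A0}−C_A) − C_Q = 2.398 − 0.7718 = 1.626 mol·L⁻¹.
Y_P = C_P/C_{A0} = 1.626/5.40 = 0.301.

0.301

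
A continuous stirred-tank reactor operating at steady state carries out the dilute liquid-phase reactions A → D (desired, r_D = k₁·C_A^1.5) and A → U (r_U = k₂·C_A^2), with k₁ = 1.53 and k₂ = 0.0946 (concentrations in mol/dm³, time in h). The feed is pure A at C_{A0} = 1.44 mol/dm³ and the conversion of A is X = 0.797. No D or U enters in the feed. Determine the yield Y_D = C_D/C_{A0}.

0.771

Exit C_A = C_{A0}(1−X) = 1.44×0.203 = 0.2923 mol/dm³.
In a CSTR the entire volume is at exit conditions, so r_D = 1.53×0.2923^1.5 = 0.2418 and r_U = 0.0946×0.2923^2 = 0.008084.
Fraction of consumed A going to D: r_D/(r_D+r_U) = 0.9677.
C_D = 0.9677·C_{A0}·X = 0.9677×1.44×0.797 = 1.11 mol/dm³; Y_D = C_D/C_{A0} = 0.771.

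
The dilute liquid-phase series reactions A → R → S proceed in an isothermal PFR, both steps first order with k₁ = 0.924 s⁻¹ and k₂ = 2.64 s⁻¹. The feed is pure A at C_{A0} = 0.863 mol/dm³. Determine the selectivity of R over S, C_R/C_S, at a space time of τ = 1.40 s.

0.227

The intermediate concentration in a first-order A→B→C sequence is C_R = k₁C_{A0}(e^(−k₁τ) − e^(−k₂τ))/(k₂−k₁).
e^(−k₁τ) = e^(−0.924×1.40) = e^(−1.294) = 0.2743; e^(−k₂τ) = e^(−3.696) = 0.02482.
C_R = 0.924×0.863/(2.64−0.924) × (0.2743−0.02482) = 0.4647×0.2495 = 0.1159 mol/dm³.
C_A = C_{A0}e^(−k₁τ) = 0.2367 mol/dm³, so C_S = C_{A0}−C_A−C_R = 0.5104 mol/dm³; C_R/C_S = 0.227.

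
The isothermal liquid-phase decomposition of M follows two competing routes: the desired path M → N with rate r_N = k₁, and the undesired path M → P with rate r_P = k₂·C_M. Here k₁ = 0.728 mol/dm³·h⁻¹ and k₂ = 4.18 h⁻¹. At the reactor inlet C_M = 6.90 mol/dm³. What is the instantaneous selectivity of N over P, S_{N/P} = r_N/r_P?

S_{N/P} = r_N/r_P = (k₁)/(k₂·C_M) = (k₁/k₂)·C_M⁻¹.
= (0.728) / (4.18×6.900) = 0.7280/28.84 = 0.0252.
The undesired path is higher order in M, so low C_M (CSTR or dilute feed) favours N.

0.0252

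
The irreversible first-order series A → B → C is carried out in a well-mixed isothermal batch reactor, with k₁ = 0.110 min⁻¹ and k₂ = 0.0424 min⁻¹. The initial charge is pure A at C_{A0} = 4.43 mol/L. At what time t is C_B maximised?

The intermediate peaks when r₁ = r₂, i.e. k₁e^(−k₁t) = k₂e^(−k₂t), giving t_opt = ln(k₂/k₁)/(k₂−k₁).
= ln(0.0424/0.110)/(0.0424−0.110) = ln(0.3855)/-0.06760 = -0.9533/-0.06760 = 14.1 min.

14.1 min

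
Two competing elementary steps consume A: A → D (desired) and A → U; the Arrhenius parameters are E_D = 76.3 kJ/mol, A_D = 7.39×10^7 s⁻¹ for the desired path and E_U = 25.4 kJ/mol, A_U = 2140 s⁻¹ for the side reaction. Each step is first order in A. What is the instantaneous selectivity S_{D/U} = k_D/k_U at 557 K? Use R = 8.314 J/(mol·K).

Since both paths have the same order in A, the concentration cancels and S_{D/U} = k_D/k_U = (A_D/A_U)·exp[(E_U−E_D)/(RT)].
(E_U−E_D)/(RT) = (25.4−76.3)×10³/(8.314×557) = -50900/4631 = -10.99.
k_D/k_U = (7.39×10^7/2140)·exp(-10.99) = 34533 × 1.685×10^-5 = 0.582.

0.582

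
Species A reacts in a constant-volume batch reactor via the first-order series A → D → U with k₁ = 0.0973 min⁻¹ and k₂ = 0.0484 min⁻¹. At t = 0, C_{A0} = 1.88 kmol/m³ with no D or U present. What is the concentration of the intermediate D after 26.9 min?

For first-order series with pure A initially, C_D(t) = k₁C_{A0}/(k₂−k₁)·(e^(−k₁t) − e^(−k₂t)).
e^(−k₁t) = e^(−0.0973×26.9) = e^(−2.617) = 0.07299; e^(−k₂t) = e^(−1.302) = 0.2720.
C_D = 0.0973×1.88/(0.0484−0.0973) × (0.07299−0.2720) = (-3.741)×(-0.1990) = 0.7444 kmol/m³.

0.744 kmol/m³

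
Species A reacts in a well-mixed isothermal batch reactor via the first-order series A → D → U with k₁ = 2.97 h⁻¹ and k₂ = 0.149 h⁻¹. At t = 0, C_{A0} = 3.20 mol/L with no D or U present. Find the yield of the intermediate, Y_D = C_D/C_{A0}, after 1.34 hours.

The intermediate concentration in a first-order A→B→C sequence is C_D = k₁C_{A0}(e^(−k₁t) − e^(−k₂t))/(k₂−k₁).
e^(−k₁t) = e^(−2.97×1.34) = e^(−3.980) = 0.01869; e^(−k₂t) = e^(−0.1997) = 0.8190.
C_D = 2.97×3.20/(0.149−2.97) × (0.01869−0.8190) = (-3.369)×(-0.8003) = 2.696 mol/L.
Y_D = C_D/C_{A0} = 2.696/3.20 = 0.843.

0.843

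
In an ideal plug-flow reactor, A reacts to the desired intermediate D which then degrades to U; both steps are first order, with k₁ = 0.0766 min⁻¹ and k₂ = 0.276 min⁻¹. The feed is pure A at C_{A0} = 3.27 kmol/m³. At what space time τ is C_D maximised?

6.43 min

Setting dC_D/dτ = 0 gives τ_opt = ln(k₂/k₁)/(k₂−k₁).
= ln(0.276/0.0766)/(0.276−0.0766) = ln(3.603)/0.1994 = 1.282/0.1994 = 6.43 min.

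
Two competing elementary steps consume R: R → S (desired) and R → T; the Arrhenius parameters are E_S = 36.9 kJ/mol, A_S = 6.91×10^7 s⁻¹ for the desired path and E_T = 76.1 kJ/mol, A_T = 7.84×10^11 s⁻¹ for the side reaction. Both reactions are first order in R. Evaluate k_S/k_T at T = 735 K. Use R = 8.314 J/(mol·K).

k_S/k_T = (A_S/A_T)·exp[−(E_S−E_T)/(RT)] = (A_S/A_T)·exp[(E_T−E_S)/(RT)].
(E_T−E_S)/(RT) = (76.1−36.9)×10³/(8.314×735) = 39200/6111 = 6.415.
k_S/k_T = (6.91×10^7/7.84×10^11)·exp(6.415) = 8.814×10^-5 × 610.9 = 0.0538.
Since E_S < E_T, lowering the temperature improves selectivity toward S.

0.0538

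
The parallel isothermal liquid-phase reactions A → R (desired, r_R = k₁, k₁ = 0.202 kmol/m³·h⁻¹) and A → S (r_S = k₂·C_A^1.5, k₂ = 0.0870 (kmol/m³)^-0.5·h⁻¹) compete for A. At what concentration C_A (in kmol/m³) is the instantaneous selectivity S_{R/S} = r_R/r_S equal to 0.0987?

8.21 kmol/m³

S_{R/S} = (k₁/k₂)·C_A^-1.5 ⇒ C_A = (S·k₂/k₁)^(1/(-1.5)).
= (0.0987×0.0870/0.202)^(-0.6667) = (0.04251)^(-0.6667) = 8.21 kmol/m³.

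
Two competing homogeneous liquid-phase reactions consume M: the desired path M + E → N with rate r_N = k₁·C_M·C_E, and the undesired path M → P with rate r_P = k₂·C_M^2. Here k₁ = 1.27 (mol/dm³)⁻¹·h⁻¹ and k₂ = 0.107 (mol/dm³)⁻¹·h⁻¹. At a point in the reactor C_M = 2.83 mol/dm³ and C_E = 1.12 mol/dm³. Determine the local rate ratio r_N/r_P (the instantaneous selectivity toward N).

S_{N/P} = r_N/r_P = (k₁·C_M·C_E)/(k₂·C_M^2) = (k₁/k₂)·C_M⁻¹·C_E.
= (1.27×2.830×1.120) / (0.107×2.830^2) = 4.025/0.8570 = 4.70.

4.70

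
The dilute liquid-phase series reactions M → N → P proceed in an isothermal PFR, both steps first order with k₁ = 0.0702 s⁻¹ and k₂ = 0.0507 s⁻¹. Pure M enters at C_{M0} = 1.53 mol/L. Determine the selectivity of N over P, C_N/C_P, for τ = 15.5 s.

1.82

Solving the coupled first-order balances gives C_N(τ) = [k₁/(k₂−k₁)]·C_{M0}·(e^(−k₁τ) − e^(−k₂τ)).
e^(−k₁τ) = e^(−0.0702×15.5) = e^(−1.088) = 0.3369; e^(−k₂τ) = e^(−0.7859) = 0.4557.
C_N = 0.0702×1.53/(0.0507−0.0702) × (0.3369−0.4557) = (-5.508)×(-0.1189) = 0.6548 mol/L.
C_M = C_{M0}e^(−k₁τ) = 0.5154 mol/L, so C_P = C_{M0}−C_M−C_N = 0.3598 mol/L; C_N/C_P = 1.82.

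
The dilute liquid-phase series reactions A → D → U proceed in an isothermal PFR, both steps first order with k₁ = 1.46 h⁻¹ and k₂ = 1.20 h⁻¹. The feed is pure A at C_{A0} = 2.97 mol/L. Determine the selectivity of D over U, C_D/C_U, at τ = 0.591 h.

The intermediate concentration in a first-order A→B→C sequence is C_D = k₁C_{A0}(e^(−k₁τ) − e^(−k₂τ))/(k₂−k₁).
e^(−k₁τ) = e^(−1.46×0.591) = e^(−0.8629) = 0.4220; e^(−k₂τ) = e^(−0.7092) = 0.4920.
C_D = 1.46×2.97/(1.20−1.46) × (0.4220−0.4920) = (-16.68)×(-0.07008) = 1.169 mol/L.
C_A = C_{A0}e^(−k₁τ) = 1.253 mol/L, so C_U = C_{A0}−C_A−C_D = 0.5480 mol/L; C_D/C_U = 2.13.

2.13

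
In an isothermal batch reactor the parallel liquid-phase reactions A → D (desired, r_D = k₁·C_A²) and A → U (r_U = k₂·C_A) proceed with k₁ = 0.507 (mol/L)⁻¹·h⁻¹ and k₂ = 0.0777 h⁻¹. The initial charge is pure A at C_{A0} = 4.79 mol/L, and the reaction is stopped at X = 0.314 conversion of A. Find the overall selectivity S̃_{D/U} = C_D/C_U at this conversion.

26.1

C_A = C_{A0}(1−X) = 3.286 mol/L.
Along a PFR/batch, dC_U/dC_A = −r_U/(r_D+r_U) = −k₂/(k₂+k₁·C_A).
Integrating from C_{A0} to C_A: C_U = (0.0777/0.507)·ln[(0.0777+0.507·4.79)/(0.0777+0.507·3.29)] = 0.1533·ln(2.506/1.744) = 0.05560 mol/L.
Then C_D = (C_{A0}−C_A) − C_U = 1.504 − 0.05560 = 1.448 mol/L.
S̃_{D/U} = C_D/C_U = 1.448/0.05560 = 26.1.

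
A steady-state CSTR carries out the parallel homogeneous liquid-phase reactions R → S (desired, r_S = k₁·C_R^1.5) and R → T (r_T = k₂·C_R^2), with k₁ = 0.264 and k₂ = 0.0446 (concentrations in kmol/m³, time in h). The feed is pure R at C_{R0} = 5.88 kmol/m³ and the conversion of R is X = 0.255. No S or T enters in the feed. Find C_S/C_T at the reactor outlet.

Exit C_R = C_{R0}(1−X) = 5.88×0.745 = 4.381 kmol/m³.
In a CSTR the entire volume is at exit conditions, so r_S = 0.264×4.381^1.5 = 2.420 and r_T = 0.0446×4.381^2 = 0.8559.
Overall selectivity = C_S/C_T = r_Sτ/(r_Tτ) = r_S/r_T = 2.83.

2.83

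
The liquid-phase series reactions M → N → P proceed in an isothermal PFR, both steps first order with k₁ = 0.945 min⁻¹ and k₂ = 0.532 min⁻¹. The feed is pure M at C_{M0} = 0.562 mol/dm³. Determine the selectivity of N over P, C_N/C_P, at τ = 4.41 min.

Solving the coupled first-order balances gives C_N(τ) = [k₁/(k₂−k₁)]·C_{M0}·(e^(−k₁τ) − e^(−k₂τ)).
e^(−k₁τ) = e^(−0.945×4.41) = e^(−4.167) = 0.01549; e^(−k₂τ) = e^(−2.346) = 0.09574.
C_N = 0.945×0.562/(0.532−0.945) × (0.01549−0.09574) = (-1.286)×(-0.08025) = 0.1032 mol/dm³.
C_M = C_{M0}e^(−k₁τ) = 0.008706 mol/dm³, so C_P = C_{M0}−C_M−C_N = 0.4501 mol/dm³; C_N/C_P = 0.229.

0.229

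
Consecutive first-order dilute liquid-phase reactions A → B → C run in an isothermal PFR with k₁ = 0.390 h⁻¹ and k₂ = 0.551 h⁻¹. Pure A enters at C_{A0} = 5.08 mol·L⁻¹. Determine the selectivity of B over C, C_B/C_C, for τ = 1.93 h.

1.36

For first-order series with pure A initially, C_B(τ) = k₁C_{A0}/(k₂−k₁)·(e^(−k₁τ) − e^(−k₂τ)).
e^(−k₁τ) = e^(−0.390×1.93) = e^(−0.7527) = 0.4711; e^(−k₂τ) = e^(−1.063) = 0.3453.
C_B = 0.390×5.08/(0.551−0.390) × (0.4711−0.3453) = 12.31×0.1258 = 1.548 mol·L⁻¹.
C_A = C_{A0}e^(−k₁τ) = 2.393 mol·L⁻¹, so C_C = C_{A0}−C_A−C_B = 1.139 mol·L⁻¹; C_B/C_C = 1.36.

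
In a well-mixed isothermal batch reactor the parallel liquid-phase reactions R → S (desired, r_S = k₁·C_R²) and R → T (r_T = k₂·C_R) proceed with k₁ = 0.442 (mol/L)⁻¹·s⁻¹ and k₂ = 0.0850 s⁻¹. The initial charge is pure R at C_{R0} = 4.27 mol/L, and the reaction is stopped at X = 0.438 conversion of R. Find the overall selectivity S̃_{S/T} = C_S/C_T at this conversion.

16.9

C_R = C_{R0}(1−X) = 2.400 mol/L.
Along a PFR/batch, dC_T/dC_R = −r_T/(r_S+r_T) = −k₂/(k₂+k₁·C_R).
Integrating from C_{R0} to C_R: C_T = (0.0850/0.442)·ln[(0.0850+0.442·4.27)/(0.0850+0.442·2.40)] = 0.1923·ln(1.972/1.146) = 0.1045 mol/L.
Then C_S = (C_{R0}−C_R) − C_T = 1.870 − 0.1045 = 1.766 mol/L.
S̃_{S/T} = C_S/C_T = 1.766/0.1045 = 16.9.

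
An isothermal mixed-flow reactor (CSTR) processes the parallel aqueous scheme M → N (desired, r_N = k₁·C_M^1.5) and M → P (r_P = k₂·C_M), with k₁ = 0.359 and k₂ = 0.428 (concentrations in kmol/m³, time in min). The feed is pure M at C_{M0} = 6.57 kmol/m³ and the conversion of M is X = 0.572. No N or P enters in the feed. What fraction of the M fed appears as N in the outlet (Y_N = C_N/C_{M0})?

Exit C_M = C_{M0}(1−X) = 6.57×0.428 = 2.812 kmol/m³.
In a CSTR the entire volume is at exit conditions, so r_N = 0.359×2.812^1.5 = 1.693 and r_P = 0.428×2.812 = 1.204.
Fraction of consumed M going to N: r_N/(r_N+r_P) = 0.5845.
C_N = 0.5845·C_{M0}·X = 0.5845×6.57×0.572 = 2.20 kmol/m³; Y_N = C_N/C_{M0} = 0.334.

0.334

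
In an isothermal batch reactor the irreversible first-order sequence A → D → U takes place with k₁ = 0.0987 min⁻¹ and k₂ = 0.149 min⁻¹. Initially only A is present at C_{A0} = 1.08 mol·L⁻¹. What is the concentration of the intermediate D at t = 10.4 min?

For first-order series with pure A initially, C_D(t) = k₁C_{A0}/(k₂−k₁)·(e^(−k₁t) − e^(−k₂t)).
e^(−k₁t) = e^(−0.0987×10.4) = e^(−1.026) = 0.3583; e^(−k₂t) = e^(−1.550) = 0.2123.
C_D = 0.0987×1.08/(0.149−0.0987) × (0.3583−0.2123) = 2.119×0.1459 = 0.3093 mol·L⁻¹.

0.309 mol·L⁻¹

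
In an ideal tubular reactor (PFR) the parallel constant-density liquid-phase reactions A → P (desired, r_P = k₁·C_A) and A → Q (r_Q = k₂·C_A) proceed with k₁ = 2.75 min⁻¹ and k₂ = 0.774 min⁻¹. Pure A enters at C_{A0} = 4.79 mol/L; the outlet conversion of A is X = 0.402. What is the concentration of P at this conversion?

1.50 mol/L

C_A = C_{A0}(1−X) = 2.864 mol/L.
Both paths are first order in A, so the instantaneous fraction to P is constant: dC_P/d(−C_A) = k₁/(k₁+k₂) = 0.7804.
C_P = 0.7804·(C_{A0}−C_A) = 0.7804×1.926 = 1.50 mol/L.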